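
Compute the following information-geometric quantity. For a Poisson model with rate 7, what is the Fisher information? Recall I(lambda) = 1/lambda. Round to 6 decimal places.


Fisher information for Poisson: I(lambda) = 1/lambda.
lambda = 7.
I(lambda) = 1/7 = 0.142857

0.142857


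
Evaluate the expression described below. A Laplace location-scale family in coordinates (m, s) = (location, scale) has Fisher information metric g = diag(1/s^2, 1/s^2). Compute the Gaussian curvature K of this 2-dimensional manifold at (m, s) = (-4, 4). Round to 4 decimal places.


The metric has the form g = (A dm^2 + B ds^2)/s^2 with A = 1, B = 1.
Substitute u = sqrt(A/B)*m: g = B*(du^2 + ds^2)/s^2, i.e. B times the
Poincare upper half-plane metric, which has constant Gaussian curvature -1.
Scaling a 2D metric by a constant c divides the Gaussian curvature by c,
so K = -1/B = -1/(1) = -1.0000 everywhere (the point (m, s) = (-4, 4) is irrelevant:
the curvature is constant).
The requested Gaussian curvature is K = -1.0000.

-1.0000


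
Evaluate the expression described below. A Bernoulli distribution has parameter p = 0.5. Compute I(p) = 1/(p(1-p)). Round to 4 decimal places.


For Bernoulli(p), Fisher information is I(p) = 1/(p*(1-p)).
p = 0.5, 1-p = 0.5.
p*(1-p) = 0.25.
I(p) = 1/0.25 = 4.0000

4.0000


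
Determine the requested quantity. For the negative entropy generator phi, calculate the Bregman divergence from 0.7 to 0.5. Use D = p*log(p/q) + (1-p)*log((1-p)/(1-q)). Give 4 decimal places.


Bregman divergence with negative entropy generator:
D = p*log(p/q) + (1-p)*log((1-p)/(1-q)).
p = 0.7, q = 0.5.
p*log(p/q) = 0.7*log(0.7/0.5) = 0.235531.
(1-p)*log((1-p)/(1-q)) = 0.3*log(0.3/0.5) = -0.153248.
D = 0.235531 + -0.153248 = 0.0823

0.0823


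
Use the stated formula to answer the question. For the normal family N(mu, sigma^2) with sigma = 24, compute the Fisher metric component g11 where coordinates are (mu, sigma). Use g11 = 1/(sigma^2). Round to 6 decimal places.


For the 2-parameter normal family, the Fisher metric has:
  g11 = 1/sigma^2, g22 = 2/sigma^2.
sigma = 24, sigma^2 = 576.
g11 = 0.001736

0.001736


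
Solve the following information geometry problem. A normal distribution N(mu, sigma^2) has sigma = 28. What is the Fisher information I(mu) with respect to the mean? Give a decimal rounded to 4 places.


The Fisher information for the mean of a normal distribution is I(mu) = 1/sigma^2.
sigma = 28, so sigma^2 = 784.
I(mu) = 1/784 = 0.0013

0.0013


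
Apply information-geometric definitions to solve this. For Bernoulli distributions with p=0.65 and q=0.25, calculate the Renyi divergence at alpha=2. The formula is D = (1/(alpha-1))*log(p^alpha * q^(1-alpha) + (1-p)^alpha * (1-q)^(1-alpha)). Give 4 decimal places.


Renyi divergence of order alpha between Bernoulli distributions:
D = (1/(alpha-1))*log(p^alpha * q^(1-alpha) + (1-p)^alpha * (1-q)^(1-alpha)).
alpha = 2, p = 0.65, q = 0.25.
p^alpha * q^(1-alpha) = 0.65^2 * 0.25^-1 = 1.69.
(1-p)^alpha * (1-q)^(1-alpha) = 0.35^2 * 0.75^-1 = 0.163333.
sum = 1.69 + 0.163333 = 1.853333.
D = (1/1)*log(1.853333) = 0.6170

0.6170


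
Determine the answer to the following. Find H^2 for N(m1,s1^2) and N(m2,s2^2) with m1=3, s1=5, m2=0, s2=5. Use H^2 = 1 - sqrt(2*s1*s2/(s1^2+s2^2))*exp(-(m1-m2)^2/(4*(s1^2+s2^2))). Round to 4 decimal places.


Squared Hellinger distance for Gaussians:
H^2 = 1 - sqrt(2*s1*s2/(s1^2+s2^2)) * exp(-(m1-m2)^2/(4*(s1^2+s2^2))).
s1^2 = 25, s2^2 = 25, s1^2+s2^2 = 50.
sqrt(2*5*5/(50)) = 1.0.
(m1-m2)^2 = (3)^2 = 9.
exp(-9/(4*50)) = exp(-0.045) = 0.955997.
H^2 = 1 - 1.0*0.955997 = 0.0440

0.0440


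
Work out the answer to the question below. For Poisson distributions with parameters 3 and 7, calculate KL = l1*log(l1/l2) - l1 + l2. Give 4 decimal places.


KL divergence for Poisson:
KL = l1*log(l1/l2) - l1 + l2.
l1 = 3, l2 = 7.
log(3/7) = -0.847298.
l1*log(l1/l2) = 3 * -0.847298 = -2.541894.
KL = -2.541894 - 3 + 7 = 1.4581

1.4581


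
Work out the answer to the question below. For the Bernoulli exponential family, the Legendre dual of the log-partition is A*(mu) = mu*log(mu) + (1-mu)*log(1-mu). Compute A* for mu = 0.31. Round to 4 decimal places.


Legendre transform for Bernoulli:
A*(mu) = mu*log(mu) + (1-mu)*log(1-mu).
mu = 0.31, 1-mu = 0.69.
mu*log(mu) = 0.31*log(0.31) = -0.363067.
(1-mu)*log(1-mu) = 0.69*log(0.69) = -0.256034.
A* = -0.363067 + -0.256034 = -0.6191

-0.6191


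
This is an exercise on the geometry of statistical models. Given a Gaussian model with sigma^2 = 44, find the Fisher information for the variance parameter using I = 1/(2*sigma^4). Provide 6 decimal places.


Fisher information for variance: I(sigma^2) = 1/(2*sigma^4).
sigma^2 = 44, so sigma^4 = 1936.
I = 1/(2*1936) = 1/3872 = 0.000258

0.000258


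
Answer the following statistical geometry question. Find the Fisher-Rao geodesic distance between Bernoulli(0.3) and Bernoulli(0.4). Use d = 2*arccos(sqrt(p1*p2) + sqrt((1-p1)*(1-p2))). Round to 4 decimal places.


Geodesic distance on Bernoulli manifold:
d(p1,p2) = 2*arccos(sqrt(p1*p2) + sqrt((1-p1)*(1-p2))).
sqrt(p1*p2) = sqrt(0.3*0.4) = 0.34641.
sqrt((1-p1)*(1-p2)) = sqrt(0.7*0.6) = 0.648074.
arg = 0.34641 + 0.648074 = 0.994484.
d = 2*arccos(0.994484) = 0.2102

0.2102


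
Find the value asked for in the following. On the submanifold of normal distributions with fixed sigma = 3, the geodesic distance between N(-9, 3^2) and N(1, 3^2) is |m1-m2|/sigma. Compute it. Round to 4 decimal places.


On the fixed-variance normal subfamily, geodesic distance = |m1-m2|/sigma.
|-9 - 1| = 10.
sigma = 3.
d = 10/3 = 3.3333

3.3333


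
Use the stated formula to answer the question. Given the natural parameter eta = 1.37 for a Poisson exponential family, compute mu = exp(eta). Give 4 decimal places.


Expectation parameter for Poisson exponential family:
mu = exp(eta).
eta = 1.37.
mu = exp(1.37) = 3.9354

3.9354


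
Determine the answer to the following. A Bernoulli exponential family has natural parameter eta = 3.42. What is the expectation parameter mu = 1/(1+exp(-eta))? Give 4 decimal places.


Dual coordinate (expectation parameter) for Bernoulli:
mu = 1/(1+exp(-eta)).
eta = 3.42.
exp(-eta) = exp(-3.42) = 0.032712.
mu = 1/(1+0.032712) = 0.9683

0.9683


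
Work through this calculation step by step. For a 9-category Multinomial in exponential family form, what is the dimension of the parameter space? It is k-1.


Exponential family dimension calculation:
For Multinomial with k=9 categories, dim = k-1 = 8.

8


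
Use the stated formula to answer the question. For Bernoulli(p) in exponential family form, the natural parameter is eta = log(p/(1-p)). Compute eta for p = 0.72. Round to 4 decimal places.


Natural parameter for Bernoulli: eta = log(p/(1-p)).
p = 0.72, 1-p = 0.28.
p/(1-p) = 2.571429.
eta = log(2.571429) = 0.9445

0.9445


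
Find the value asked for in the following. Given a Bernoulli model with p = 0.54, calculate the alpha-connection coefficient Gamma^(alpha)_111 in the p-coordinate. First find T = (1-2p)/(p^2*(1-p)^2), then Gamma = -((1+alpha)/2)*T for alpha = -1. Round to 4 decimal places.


Skewness (Amari-Chentsov) tensor: T = (1-2p)/(p^2*(1-p)^2).
p = 0.54, 1-2p = -0.08, p^2 = 0.2916, (1-p)^2 = 0.2116.
T = -0.08/(0.2916 * 0.2116) = -1.296543.
In the p-coordinate, Gamma^(alpha) = Gamma^(0) - (alpha/2)*T with Gamma^(0) = (1/2)*g'(p) = -T/2,
so Gamma^(alpha) = -((1+alpha)/2)*T.
alpha = -1, -(1+alpha)/2 = 0.0.
Gamma = 0.0 * -1.296543 = 0.0000

0.0000


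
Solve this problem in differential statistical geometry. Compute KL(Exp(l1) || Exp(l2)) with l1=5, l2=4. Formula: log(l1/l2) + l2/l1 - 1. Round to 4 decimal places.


KL divergence for exponential family:
KL = log(l1/l2) + l2/l1 - 1.
log(5/4) = 0.223144.
4/5 = 0.8.
KL = 0.223144 + 0.8 - 1 = 0.0231

0.0231


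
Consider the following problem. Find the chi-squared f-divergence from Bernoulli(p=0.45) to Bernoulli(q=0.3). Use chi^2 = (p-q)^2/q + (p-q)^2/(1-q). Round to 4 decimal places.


Chi-squared divergence between Bernoulli distributions:
chi^2 = (p-q)^2/q + (p-q)^2/(1-q).
p = 0.45, q = 0.3, p-q = 0.15.
(p-q)^2 = 0.0225.
term1 = 0.0225/0.3 = 0.075.
term2 = 0.0225/0.7 = 0.032143.
chi^2 = 0.075 + 0.032143 = 0.1071

0.1071


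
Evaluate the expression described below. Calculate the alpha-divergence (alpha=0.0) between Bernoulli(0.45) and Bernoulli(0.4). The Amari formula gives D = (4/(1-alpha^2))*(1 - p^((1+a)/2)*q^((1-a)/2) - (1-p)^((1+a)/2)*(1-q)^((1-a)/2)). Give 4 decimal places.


Amari alpha-divergence:
D = (4/(1-alpha^2))*(1 - p^((1+a)/2)*q^((1-a)/2) - (1-p)^((1+a)/2)*(1-q)^((1-a)/2)).
alpha = 0.0, p = 0.45, q = 0.4.
e1 = (1+alpha)/2 = 0.5, e2 = (1-alpha)/2 = 0.5.
t1 = p^e1 * q^e2 = 0.45^0.5 * 0.4^0.5 = 0.424264.
t2 = (1-p)^e1 * (1-q)^e2 = 0.55^0.5 * 0.6^0.5 = 0.574456.
4/(1-alpha^2) = 4.0.
D = 4.0*(1 - 0.424264 - 0.574456) = 0.0051

0.0051


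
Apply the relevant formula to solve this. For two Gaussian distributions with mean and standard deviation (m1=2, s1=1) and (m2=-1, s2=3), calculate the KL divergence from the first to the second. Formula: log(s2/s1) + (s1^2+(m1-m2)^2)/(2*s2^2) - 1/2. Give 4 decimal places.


KL divergence between normal distributions:
KL = log(s2/s1) + (s1^2 + (m1-m2)^2)/(2*s2^2) - 1/2.
log(3/1) = 1.098612.
(1^2 + (2--1)^2)/(2*3^2) = (1 + 9)/18 = 0.555556.
KL = 1.098612 + 0.555556 - 0.5 = 1.1542

1.1542


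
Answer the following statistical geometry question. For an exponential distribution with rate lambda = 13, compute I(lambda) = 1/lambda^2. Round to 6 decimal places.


Fisher information for exponential: I(lambda) = 1/lambda^2.
lambda = 13, lambda^2 = 169.
I = 1/169 = 0.005917

0.005917


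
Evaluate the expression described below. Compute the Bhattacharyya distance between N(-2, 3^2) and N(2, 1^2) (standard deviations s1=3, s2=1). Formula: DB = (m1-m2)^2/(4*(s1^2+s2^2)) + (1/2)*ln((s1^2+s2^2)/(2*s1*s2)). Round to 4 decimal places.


Bhattacharyya distance between two Gaussians:
DB = (m1-m2)^2/(4*(s1^2+s2^2)) + (1/2)*ln((s1^2+s2^2)/(2*s1*s2)).
(m1-m2)^2 = (-4)^2 = 16.
s1^2+s2^2 = 9 + 1 = 10.
term1 = 16/40 = 0.4.
term2 = 0.5*ln(10/6.0) = 0.255413.
DB = 0.4 + 0.255413 = 0.6554

0.6554


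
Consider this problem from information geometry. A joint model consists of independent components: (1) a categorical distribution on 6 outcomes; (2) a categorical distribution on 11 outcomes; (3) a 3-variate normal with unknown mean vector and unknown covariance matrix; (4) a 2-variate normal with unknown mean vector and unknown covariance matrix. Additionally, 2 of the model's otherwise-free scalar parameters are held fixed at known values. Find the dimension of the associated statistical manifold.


The dimension of a statistical manifold equals the number of free
(independent) real parameters of the model. For a product of independent
blocks the parameter counts add.
- categorical on 6 outcomes (probabilities sum to 1): 6-1 = 5.
- categorical on 11 outcomes (probabilities sum to 1): 11-1 = 10.
- 3-variate normal: 3 (mean) + 3*4/2 = 6 (symmetric covariance) = 9.
- 2-variate normal: 2 (mean) + 2*3/2 = 3 (symmetric covariance) = 5.
Total = 5 + 10 + 9 + 5 = 29.
2 parameter(s) fixed at known values: 29 - 2 = 27.
Dimension = 27

27


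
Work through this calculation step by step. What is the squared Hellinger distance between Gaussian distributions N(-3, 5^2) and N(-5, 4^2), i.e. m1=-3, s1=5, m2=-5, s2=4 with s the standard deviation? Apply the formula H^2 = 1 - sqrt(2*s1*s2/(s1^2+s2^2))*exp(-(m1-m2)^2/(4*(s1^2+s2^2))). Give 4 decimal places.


Squared Hellinger distance for Gaussians:
H^2 = 1 - sqrt(2*s1*s2/(s1^2+s2^2)) * exp(-(m1-m2)^2/(4*(s1^2+s2^2))).
s1^2 = 25, s2^2 = 16, s1^2+s2^2 = 41.
sqrt(2*5*4/(41)) = 0.98773.
(m1-m2)^2 = (2)^2 = 4.
exp(-4/(4*41)) = exp(-0.02439) = 0.975905.
H^2 = 1 - 0.98773*0.975905 = 0.0361

0.0361


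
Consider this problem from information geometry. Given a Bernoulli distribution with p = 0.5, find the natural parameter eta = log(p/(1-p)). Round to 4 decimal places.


Natural parameter for Bernoulli: eta = log(p/(1-p)).
p = 0.5, 1-p = 0.5.
p/(1-p) = 1.0.
eta = log(1.0) = 0.0000

0.0000


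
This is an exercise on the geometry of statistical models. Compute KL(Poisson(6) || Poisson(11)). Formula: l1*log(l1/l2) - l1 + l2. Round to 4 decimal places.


KL divergence for Poisson:
KL = l1*log(l1/l2) - l1 + l2.
l1 = 6, l2 = 11.
log(6/11) = -0.606136.
l1*log(l1/l2) = 6 * -0.606136 = -3.636815.
KL = -3.636815 - 6 + 11 = 1.3632

1.3632


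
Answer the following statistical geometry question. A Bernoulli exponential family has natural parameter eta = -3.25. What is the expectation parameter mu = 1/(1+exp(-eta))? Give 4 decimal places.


Dual coordinate (expectation parameter) for Bernoulli:
mu = 1/(1+exp(-eta)).
eta = -3.25.
exp(-eta) = exp(3.25) = 25.79034.
mu = 1/(1+25.79034) = 0.0373

0.0373


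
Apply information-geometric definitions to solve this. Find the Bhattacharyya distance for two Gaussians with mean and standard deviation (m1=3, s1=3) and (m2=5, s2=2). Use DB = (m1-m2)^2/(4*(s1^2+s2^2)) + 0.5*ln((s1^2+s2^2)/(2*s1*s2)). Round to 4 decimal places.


Bhattacharyya distance between two Gaussians:
DB = (m1-m2)^2/(4*(s1^2+s2^2)) + (1/2)*ln((s1^2+s2^2)/(2*s1*s2)).
(m1-m2)^2 = (-2)^2 = 4.
s1^2+s2^2 = 9 + 4 = 13.
term1 = 4/52 = 0.076923.
term2 = 0.5*ln(13/12.0) = 0.040021.
DB = 0.076923 + 0.040021 = 0.1169

0.1169


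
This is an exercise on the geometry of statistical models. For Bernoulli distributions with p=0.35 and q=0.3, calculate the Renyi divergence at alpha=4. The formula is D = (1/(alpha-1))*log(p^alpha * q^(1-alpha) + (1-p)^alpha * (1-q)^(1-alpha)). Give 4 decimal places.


Renyi divergence of order alpha between Bernoulli distributions:
D = (1/(alpha-1))*log(p^alpha * q^(1-alpha) + (1-p)^alpha * (1-q)^(1-alpha)).
alpha = 4, p = 0.35, q = 0.3.
p^alpha * q^(1-alpha) = 0.35^4 * 0.3^-3 = 0.555787.
(1-p)^alpha * (1-q)^(1-alpha) = 0.65^4 * 0.7^-3 = 0.520426.
sum = 0.555787 + 0.520426 = 1.076213.
D = (1/3)*log(1.076213) = 0.0245

0.0245


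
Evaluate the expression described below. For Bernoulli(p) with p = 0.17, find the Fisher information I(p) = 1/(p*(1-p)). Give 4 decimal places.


For Bernoulli(p), Fisher information is I(p) = 1/(p*(1-p)).
p = 0.17, 1-p = 0.83.
p*(1-p) = 0.1411.
I(p) = 1/0.1411 = 7.0872

7.0872


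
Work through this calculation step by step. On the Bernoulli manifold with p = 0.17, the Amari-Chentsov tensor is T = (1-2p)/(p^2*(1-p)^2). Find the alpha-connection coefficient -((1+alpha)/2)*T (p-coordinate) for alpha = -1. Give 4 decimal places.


Skewness (Amari-Chentsov) tensor: T = (1-2p)/(p^2*(1-p)^2).
p = 0.17, 1-2p = 0.66, p^2 = 0.0289, (1-p)^2 = 0.6889.
T = 0.66/(0.0289 * 0.6889) = 33.150487.
In the p-coordinate, Gamma^(alpha) = Gamma^(0) - (alpha/2)*T with Gamma^(0) = (1/2)*g'(p) = -T/2,
so Gamma^(alpha) = -((1+alpha)/2)*T.
alpha = -1, -(1+alpha)/2 = 0.0.
Gamma = 0.0 * 33.150487 = 0.0000

0.0000


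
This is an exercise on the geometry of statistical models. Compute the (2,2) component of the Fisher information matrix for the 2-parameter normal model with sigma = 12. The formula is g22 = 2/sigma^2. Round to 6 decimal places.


For the 2-parameter normal family, the Fisher metric has:
  g11 = 1/sigma^2, g22 = 2/sigma^2.
sigma = 12, sigma^2 = 144.
g22 = 0.013889

0.013889


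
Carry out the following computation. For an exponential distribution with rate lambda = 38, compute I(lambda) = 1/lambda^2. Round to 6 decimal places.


Fisher information for exponential: I(lambda) = 1/lambda^2.
lambda = 38, lambda^2 = 1444.
I = 1/1444 = 0.000693

0.000693


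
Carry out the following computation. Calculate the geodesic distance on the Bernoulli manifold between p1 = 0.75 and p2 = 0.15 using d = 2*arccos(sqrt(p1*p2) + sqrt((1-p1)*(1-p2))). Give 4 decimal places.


Geodesic distance on Bernoulli manifold:
d(p1,p2) = 2*arccos(sqrt(p1*p2) + sqrt((1-p1)*(1-p2))).
sqrt(p1*p2) = sqrt(0.75*0.15) = 0.33541.
sqrt((1-p1)*(1-p2)) = sqrt(0.25*0.85) = 0.460977.
arg = 0.33541 + 0.460977 = 0.796387.
d = 2*arccos(0.796387) = 1.2990

1.2990


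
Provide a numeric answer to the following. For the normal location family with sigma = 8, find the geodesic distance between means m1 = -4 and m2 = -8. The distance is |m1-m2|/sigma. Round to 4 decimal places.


On the fixed-variance normal subfamily, geodesic distance = |m1-m2|/sigma.
|-4 - -8| = 4.
sigma = 8.
d = 4/8 = 0.5000

0.5000


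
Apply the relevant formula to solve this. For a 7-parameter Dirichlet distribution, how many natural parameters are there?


Exponential family dimension calculation:
Dirichlet with 7 components has 7 natural parameters.

7


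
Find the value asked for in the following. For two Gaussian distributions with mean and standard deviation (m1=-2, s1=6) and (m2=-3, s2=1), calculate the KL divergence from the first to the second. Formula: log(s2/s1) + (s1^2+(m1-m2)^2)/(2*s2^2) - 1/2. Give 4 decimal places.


KL divergence between normal distributions:
KL = log(s2/s1) + (s1^2 + (m1-m2)^2)/(2*s2^2) - 1/2.
log(1/6) = -1.791759.
(6^2 + (-2--3)^2)/(2*1^2) = (36 + 1)/2 = 18.5.
KL = -1.791759 + 18.5 - 0.5 = 16.2082

16.2082


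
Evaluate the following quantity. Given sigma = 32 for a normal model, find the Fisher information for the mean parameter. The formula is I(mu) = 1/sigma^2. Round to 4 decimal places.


The Fisher information for the mean of a normal distribution is I(mu) = 1/sigma^2.
sigma = 32, so sigma^2 = 1024.
I(mu) = 1/1024 = 0.0010

0.0010


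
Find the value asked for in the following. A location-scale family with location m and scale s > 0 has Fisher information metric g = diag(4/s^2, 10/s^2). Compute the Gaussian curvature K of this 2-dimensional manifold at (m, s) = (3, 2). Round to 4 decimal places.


The metric has the form g = (A dm^2 + B ds^2)/s^2 with A = 4, B = 10.
Substitute u = sqrt(A/B)*m: g = B*(du^2 + ds^2)/s^2, i.e. B times the
Poincare upper half-plane metric, which has constant Gaussian curvature -1.
Scaling a 2D metric by a constant c divides the Gaussian curvature by c,
so K = -1/B = -1/(10) = -0.1000 everywhere (the point (m, s) = (3, 2) is irrelevant:
the curvature is constant).
The requested Gaussian curvature is K = -0.1000.

-0.1000


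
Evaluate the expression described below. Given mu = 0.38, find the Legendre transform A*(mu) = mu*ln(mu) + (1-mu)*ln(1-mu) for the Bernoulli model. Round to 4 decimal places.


Legendre transform for Bernoulli:
A*(mu) = mu*log(mu) + (1-mu)*log(1-mu).
mu = 0.38, 1-mu = 0.62.
mu*log(mu) = 0.38*log(0.38) = -0.367682.
(1-mu)*log(1-mu) = 0.62*log(0.62) = -0.296382.
A* = -0.367682 + -0.296382 = -0.6641

-0.6641


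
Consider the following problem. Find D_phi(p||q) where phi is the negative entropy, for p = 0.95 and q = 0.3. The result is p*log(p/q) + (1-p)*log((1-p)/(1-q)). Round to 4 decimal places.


Bregman divergence with negative entropy generator:
D = p*log(p/q) + (1-p)*log((1-p)/(1-q)).
p = 0.95, q = 0.3.
p*log(p/q) = 0.95*log(0.95/0.3) = 1.095046.
(1-p)*log((1-p)/(1-q)) = 0.05*log(0.05/0.7) = -0.131953.
D = 1.095046 + -0.131953 = 0.9631

0.9631


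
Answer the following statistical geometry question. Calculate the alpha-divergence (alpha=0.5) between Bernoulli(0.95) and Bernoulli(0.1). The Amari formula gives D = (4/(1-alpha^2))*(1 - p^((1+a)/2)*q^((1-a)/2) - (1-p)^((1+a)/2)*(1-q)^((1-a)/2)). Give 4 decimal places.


Amari alpha-divergence:
D = (4/(1-alpha^2))*(1 - p^((1+a)/2)*q^((1-a)/2) - (1-p)^((1+a)/2)*(1-q)^((1-a)/2)).
alpha = 0.5, p = 0.95, q = 0.1.
e1 = (1+alpha)/2 = 0.75, e2 = (1-alpha)/2 = 0.25.
t1 = p^e1 * q^e2 = 0.95^0.75 * 0.1^0.25 = 0.541119.
t2 = (1-p)^e1 * (1-q)^e2 = 0.05^0.75 * 0.9^0.25 = 0.102988.
4/(1-alpha^2) = 5.333333.
D = 5.333333*(1 - 0.541119 - 0.102988) = 1.8981

1.8981


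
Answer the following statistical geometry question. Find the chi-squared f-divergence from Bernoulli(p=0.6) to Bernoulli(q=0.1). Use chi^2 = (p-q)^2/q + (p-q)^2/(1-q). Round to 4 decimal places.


Chi-squared divergence between Bernoulli distributions:
chi^2 = (p-q)^2/q + (p-q)^2/(1-q).
p = 0.6, q = 0.1, p-q = 0.5.
(p-q)^2 = 0.25.
term1 = 0.25/0.1 = 2.5.
term2 = 0.25/0.9 = 0.277778.
chi^2 = 2.5 + 0.277778 = 2.7778

2.7778


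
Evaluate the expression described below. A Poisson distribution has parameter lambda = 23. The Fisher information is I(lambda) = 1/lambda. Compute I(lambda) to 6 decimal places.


Fisher information for Poisson: I(lambda) = 1/lambda.
lambda = 23.
I(lambda) = 1/23 = 0.043478

0.043478


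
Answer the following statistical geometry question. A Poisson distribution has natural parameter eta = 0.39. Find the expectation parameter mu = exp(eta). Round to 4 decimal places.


Expectation parameter for Poisson exponential family:
mu = exp(eta).
eta = 0.39.
mu = exp(0.39) = 1.4770

1.4770


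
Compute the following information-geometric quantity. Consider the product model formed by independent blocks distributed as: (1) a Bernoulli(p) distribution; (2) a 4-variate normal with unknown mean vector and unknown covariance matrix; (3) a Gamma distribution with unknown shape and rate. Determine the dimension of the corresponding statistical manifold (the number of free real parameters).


The dimension of a statistical manifold equals the number of free
(independent) real parameters of the model. For a product of independent
blocks the parameter counts add.
- Bernoulli (p): 1.
- 4-variate normal: 4 (mean) + 4*5/2 = 10 (symmetric covariance) = 14.
- Gamma (shape, rate): 2.
Total = 1 + 14 + 2 = 17.
Dimension = 17

17


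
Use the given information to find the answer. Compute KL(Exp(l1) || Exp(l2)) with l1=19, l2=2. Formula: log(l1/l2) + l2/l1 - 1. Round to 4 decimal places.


KL divergence for exponential family:
KL = log(l1/l2) + l2/l1 - 1.
log(19/2) = 2.251292.
2/19 = 0.105263.
KL = 2.251292 + 0.105263 - 1 = 1.3566

1.3566


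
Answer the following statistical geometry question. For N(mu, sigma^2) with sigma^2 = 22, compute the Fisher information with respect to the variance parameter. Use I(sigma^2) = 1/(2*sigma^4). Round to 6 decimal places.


Fisher information for variance: I(sigma^2) = 1/(2*sigma^4).
sigma^2 = 22, so sigma^4 = 484.
I = 1/(2*484) = 1/968 = 0.001033

0.001033


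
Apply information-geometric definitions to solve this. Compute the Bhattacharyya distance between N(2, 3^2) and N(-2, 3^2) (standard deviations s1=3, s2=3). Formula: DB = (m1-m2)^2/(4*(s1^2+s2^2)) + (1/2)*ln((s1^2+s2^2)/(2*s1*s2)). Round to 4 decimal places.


Bhattacharyya distance between two Gaussians:
DB = (m1-m2)^2/(4*(s1^2+s2^2)) + (1/2)*ln((s1^2+s2^2)/(2*s1*s2)).
(m1-m2)^2 = (4)^2 = 16.
s1^2+s2^2 = 9 + 9 = 18.
term1 = 16/72 = 0.222222.
term2 = 0.5*ln(18/18.0) = 0.0.
DB = 0.222222 + 0.0 = 0.2222

0.2222


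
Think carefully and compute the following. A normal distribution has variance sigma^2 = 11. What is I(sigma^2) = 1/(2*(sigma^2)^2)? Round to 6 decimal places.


Fisher information for variance: I(sigma^2) = 1/(2*sigma^4).
sigma^2 = 11, so sigma^4 = 121.
I = 1/(2*121) = 1/242 = 0.004132

0.004132


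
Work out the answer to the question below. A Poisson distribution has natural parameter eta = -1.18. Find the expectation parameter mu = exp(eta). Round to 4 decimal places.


Expectation parameter for Poisson exponential family:
mu = exp(eta).
eta = -1.18.
mu = exp(-1.18) = 0.3073

0.3073


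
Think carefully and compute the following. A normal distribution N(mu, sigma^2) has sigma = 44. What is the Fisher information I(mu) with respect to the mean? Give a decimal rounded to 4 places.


The Fisher information for the mean of a normal distribution is I(mu) = 1/sigma^2.
sigma = 44, so sigma^2 = 1936.
I(mu) = 1/1936 = 0.0005

0.0005


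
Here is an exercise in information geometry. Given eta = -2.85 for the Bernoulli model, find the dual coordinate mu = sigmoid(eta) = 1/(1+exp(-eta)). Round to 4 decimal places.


Dual coordinate (expectation parameter) for Bernoulli:
mu = 1/(1+exp(-eta)).
eta = -2.85.
exp(-eta) = exp(2.85) = 17.287782.
mu = 1/(1+17.287782) = 0.0547

0.0547


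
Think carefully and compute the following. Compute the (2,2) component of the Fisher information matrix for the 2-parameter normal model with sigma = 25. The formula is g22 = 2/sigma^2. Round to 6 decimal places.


For the 2-parameter normal family, the Fisher metric has:
  g11 = 1/sigma^2, g22 = 2/sigma^2.
sigma = 25, sigma^2 = 625.
g22 = 0.003200

0.003200


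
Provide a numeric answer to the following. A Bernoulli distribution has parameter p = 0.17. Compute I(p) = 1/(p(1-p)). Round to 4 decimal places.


For Bernoulli(p), Fisher information is I(p) = 1/(p*(1-p)).
p = 0.17, 1-p = 0.83.
p*(1-p) = 0.1411.
I(p) = 1/0.1411 = 7.0872

7.0872


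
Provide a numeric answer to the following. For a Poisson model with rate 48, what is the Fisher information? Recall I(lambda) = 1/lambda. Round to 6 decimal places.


Fisher information for Poisson: I(lambda) = 1/lambda.
lambda = 48.
I(lambda) = 1/48 = 0.020833

0.020833


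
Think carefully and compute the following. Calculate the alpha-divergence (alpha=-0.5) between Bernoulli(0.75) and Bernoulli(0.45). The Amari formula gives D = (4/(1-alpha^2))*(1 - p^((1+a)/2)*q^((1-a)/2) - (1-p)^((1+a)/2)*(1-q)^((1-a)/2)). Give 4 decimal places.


Amari alpha-divergence:
D = (4/(1-alpha^2))*(1 - p^((1+a)/2)*q^((1-a)/2) - (1-p)^((1+a)/2)*(1-q)^((1-a)/2)).
alpha = -0.5, p = 0.75, q = 0.45.
e1 = (1+alpha)/2 = 0.25, e2 = (1-alpha)/2 = 0.75.
t1 = p^e1 * q^e2 = 0.75^0.25 * 0.45^0.75 = 0.511299.
t2 = (1-p)^e1 * (1-q)^e2 = 0.25^0.25 * 0.55^0.75 = 0.451603.
4/(1-alpha^2) = 5.333333.
D = 5.333333*(1 - 0.511299 - 0.451603) = 0.1979

0.1979


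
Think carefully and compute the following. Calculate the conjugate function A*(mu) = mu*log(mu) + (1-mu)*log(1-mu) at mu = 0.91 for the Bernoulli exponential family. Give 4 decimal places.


Legendre transform for Bernoulli:
A*(mu) = mu*log(mu) + (1-mu)*log(1-mu).
mu = 0.91, 1-mu = 0.09.
mu*log(mu) = 0.91*log(0.91) = -0.085823.
(1-mu)*log(1-mu) = 0.09*log(0.09) = -0.216715.
A* = -0.085823 + -0.216715 = -0.3025

-0.3025


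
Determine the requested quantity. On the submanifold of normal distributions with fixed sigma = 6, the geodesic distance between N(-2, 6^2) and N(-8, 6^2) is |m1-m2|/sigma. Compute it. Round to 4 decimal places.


On the fixed-variance normal subfamily, geodesic distance = |m1-m2|/sigma.
|-2 - -8| = 6.
sigma = 6.
d = 6/6 = 1.0000

1.0000


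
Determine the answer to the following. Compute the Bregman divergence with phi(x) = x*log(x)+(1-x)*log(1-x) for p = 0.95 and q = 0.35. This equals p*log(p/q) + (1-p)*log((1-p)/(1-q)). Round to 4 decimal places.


Bregman divergence with negative entropy generator:
D = p*log(p/q) + (1-p)*log((1-p)/(1-q)).
p = 0.95, q = 0.35.
p*log(p/q) = 0.95*log(0.95/0.35) = 0.948602.
(1-p)*log((1-p)/(1-q)) = 0.05*log(0.05/0.65) = -0.128247.
D = 0.948602 + -0.128247 = 0.8204

0.8204


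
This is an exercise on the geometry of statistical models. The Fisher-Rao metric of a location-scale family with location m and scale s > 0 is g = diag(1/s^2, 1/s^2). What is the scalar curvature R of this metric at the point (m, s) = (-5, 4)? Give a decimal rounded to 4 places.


The metric has the form g = (A dm^2 + B ds^2)/s^2 with A = 1, B = 1.
Substitute u = sqrt(A/B)*m: g = B*(du^2 + ds^2)/s^2, i.e. B times the
Poincare upper half-plane metric, which has constant Gaussian curvature -1.
Scaling a 2D metric by a constant c divides the Gaussian curvature by c,
so K = -1/B = -1/(1) = -1.0000 everywhere (the point (m, s) = (-5, 4) is irrelevant:
the curvature is constant).
Scalar curvature in dimension 2: R = 2K = -2/(1) = -2.0000.

-2.0000


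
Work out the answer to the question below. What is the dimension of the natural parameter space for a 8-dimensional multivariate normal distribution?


Exponential family dimension calculation:
For 8-dim MVN: mean has 8 params, covariance has 8*9/2 = 36 unique entries.
Total dim = 8 + 36 = 44.

44


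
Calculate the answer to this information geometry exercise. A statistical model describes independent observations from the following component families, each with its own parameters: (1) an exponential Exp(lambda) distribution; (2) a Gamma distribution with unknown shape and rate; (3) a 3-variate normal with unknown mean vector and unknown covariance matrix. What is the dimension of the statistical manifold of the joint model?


The dimension of a statistical manifold equals the number of free
(independent) real parameters of the model. For a product of independent
blocks the parameter counts add.
- exponential (lambda): 1.
- Gamma (shape, rate): 2.
- 3-variate normal: 3 (mean) + 3*4/2 = 6 (symmetric covariance) = 9.
Total = 1 + 2 + 9 = 12.
Dimension = 12

12


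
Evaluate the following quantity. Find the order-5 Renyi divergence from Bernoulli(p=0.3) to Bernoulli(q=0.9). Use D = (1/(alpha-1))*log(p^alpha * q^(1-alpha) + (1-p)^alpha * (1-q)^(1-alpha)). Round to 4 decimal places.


Renyi divergence of order alpha between Bernoulli distributions:
D = (1/(alpha-1))*log(p^alpha * q^(1-alpha) + (1-p)^alpha * (1-q)^(1-alpha)).
alpha = 5, p = 0.3, q = 0.9.
p^alpha * q^(1-alpha) = 0.3^5 * 0.9^-4 = 0.003704.
(1-p)^alpha * (1-q)^(1-alpha) = 0.7^5 * 0.1^-4 = 1680.7.
sum = 0.003704 + 1680.7 = 1680.703704.
D = (1/4)*log(1680.703704) = 1.8567

1.8567


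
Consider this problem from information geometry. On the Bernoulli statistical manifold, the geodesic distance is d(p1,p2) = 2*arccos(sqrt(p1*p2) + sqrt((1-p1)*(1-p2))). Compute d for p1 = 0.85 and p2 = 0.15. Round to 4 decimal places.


Geodesic distance on Bernoulli manifold:
d(p1,p2) = 2*arccos(sqrt(p1*p2) + sqrt((1-p1)*(1-p2))).
sqrt(p1*p2) = sqrt(0.85*0.15) = 0.357071.
sqrt((1-p1)*(1-p2)) = sqrt(0.15*0.85) = 0.357071.
arg = 0.357071 + 0.357071 = 0.714143.
d = 2*arccos(0.714143) = 1.5508

1.5508


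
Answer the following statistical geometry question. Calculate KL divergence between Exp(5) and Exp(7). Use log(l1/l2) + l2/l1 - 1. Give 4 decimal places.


KL divergence for exponential family:
KL = log(l1/l2) + l2/l1 - 1.
log(5/7) = -0.336472.
7/5 = 1.4.
KL = -0.336472 + 1.4 - 1 = 0.0635

0.0635


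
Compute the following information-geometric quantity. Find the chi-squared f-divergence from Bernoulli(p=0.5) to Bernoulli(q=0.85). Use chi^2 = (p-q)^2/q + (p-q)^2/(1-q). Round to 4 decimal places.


Chi-squared divergence between Bernoulli distributions:
chi^2 = (p-q)^2/q + (p-q)^2/(1-q).
p = 0.5, q = 0.85, p-q = -0.35.
(p-q)^2 = 0.1225.
term1 = 0.1225/0.85 = 0.144118.
term2 = 0.1225/0.15 = 0.816667.
chi^2 = 0.144118 + 0.816667 = 0.9608

0.9608


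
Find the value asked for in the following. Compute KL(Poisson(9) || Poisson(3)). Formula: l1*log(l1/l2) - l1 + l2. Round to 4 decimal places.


KL divergence for Poisson:
KL = l1*log(l1/l2) - l1 + l2.
l1 = 9, l2 = 3.
log(9/3) = 1.098612.
l1*log(l1/l2) = 9 * 1.098612 = 9.887511.
KL = 9.887511 - 9 + 3 = 3.8875

3.8875


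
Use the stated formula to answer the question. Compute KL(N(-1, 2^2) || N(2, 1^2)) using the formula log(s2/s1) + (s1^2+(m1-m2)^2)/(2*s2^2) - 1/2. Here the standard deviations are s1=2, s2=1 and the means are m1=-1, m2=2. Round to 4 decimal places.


KL divergence between normal distributions:
KL = log(s2/s1) + (s1^2 + (m1-m2)^2)/(2*s2^2) - 1/2.
log(1/2) = -0.693147.
(2^2 + (-1-2)^2)/(2*1^2) = (4 + 9)/2 = 6.5.
KL = -0.693147 + 6.5 - 0.5 = 5.3069

5.3069


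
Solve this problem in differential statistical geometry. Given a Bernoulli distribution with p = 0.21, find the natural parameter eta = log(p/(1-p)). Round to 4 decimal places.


Natural parameter for Bernoulli: eta = log(p/(1-p)).
p = 0.21, 1-p = 0.79.
p/(1-p) = 0.265823.
eta = log(0.265823) = -1.3249

-1.3249


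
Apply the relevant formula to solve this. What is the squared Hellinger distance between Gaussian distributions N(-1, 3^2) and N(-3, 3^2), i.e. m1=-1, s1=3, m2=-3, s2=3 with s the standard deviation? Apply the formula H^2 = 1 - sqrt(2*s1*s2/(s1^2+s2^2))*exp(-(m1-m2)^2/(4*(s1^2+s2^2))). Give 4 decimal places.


Squared Hellinger distance for Gaussians:
H^2 = 1 - sqrt(2*s1*s2/(s1^2+s2^2)) * exp(-(m1-m2)^2/(4*(s1^2+s2^2))).
s1^2 = 9, s2^2 = 9, s1^2+s2^2 = 18.
sqrt(2*3*3/(18)) = 1.0.
(m1-m2)^2 = (2)^2 = 4.
exp(-4/(4*18)) = exp(-0.055556) = 0.945959.
H^2 = 1 - 1.0*0.945959 = 0.0540

0.0540


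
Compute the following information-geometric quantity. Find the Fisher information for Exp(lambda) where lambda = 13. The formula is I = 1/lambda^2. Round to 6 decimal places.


Fisher information for exponential: I(lambda) = 1/lambda^2.
lambda = 13, lambda^2 = 169.
I = 1/169 = 0.005917

0.005917


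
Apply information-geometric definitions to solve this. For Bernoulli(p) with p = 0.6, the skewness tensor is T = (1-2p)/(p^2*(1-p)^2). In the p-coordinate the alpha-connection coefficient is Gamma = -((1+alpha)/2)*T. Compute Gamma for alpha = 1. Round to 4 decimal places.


Skewness (Amari-Chentsov) tensor: T = (1-2p)/(p^2*(1-p)^2).
p = 0.6, 1-2p = -0.2, p^2 = 0.36, (1-p)^2 = 0.16.
T = -0.2/(0.36 * 0.16) = -3.472222.
In the p-coordinate, Gamma^(alpha) = Gamma^(0) - (alpha/2)*T with Gamma^(0) = (1/2)*g'(p) = -T/2,
so Gamma^(alpha) = -((1+alpha)/2)*T.
alpha = 1, -(1+alpha)/2 = -1.0.
Gamma = -1.0 * -3.472222 = 3.4722

3.4722


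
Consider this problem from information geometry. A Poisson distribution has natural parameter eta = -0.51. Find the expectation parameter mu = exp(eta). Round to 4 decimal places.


Expectation parameter for Poisson exponential family:
mu = exp(eta).
eta = -0.51.
mu = exp(-0.51) = 0.6005

0.6005


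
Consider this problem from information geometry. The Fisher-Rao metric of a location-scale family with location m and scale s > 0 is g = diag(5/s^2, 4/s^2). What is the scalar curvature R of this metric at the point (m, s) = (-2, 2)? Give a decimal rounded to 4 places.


The metric has the form g = (A dm^2 + B ds^2)/s^2 with A = 5, B = 4.
Substitute u = sqrt(A/B)*m: g = B*(du^2 + ds^2)/s^2, i.e. B times the
Poincare upper half-plane metric, which has constant Gaussian curvature -1.
Scaling a 2D metric by a constant c divides the Gaussian curvature by c,
so K = -1/B = -1/(4) = -0.2500 everywhere (the point (m, s) = (-2, 2) is irrelevant:
the curvature is constant).
Scalar curvature in dimension 2: R = 2K = -2/(4) = -0.5000.

-0.5000


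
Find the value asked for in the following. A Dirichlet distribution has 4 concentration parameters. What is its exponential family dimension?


Exponential family dimension calculation:
Dirichlet with 4 components has 4 natural parameters.

4


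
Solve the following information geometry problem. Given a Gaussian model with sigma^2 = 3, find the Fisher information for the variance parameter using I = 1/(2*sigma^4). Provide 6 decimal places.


Fisher information for variance: I(sigma^2) = 1/(2*sigma^4).
sigma^2 = 3, so sigma^4 = 9.
I = 1/(2*9) = 1/18 = 0.055556

0.055556


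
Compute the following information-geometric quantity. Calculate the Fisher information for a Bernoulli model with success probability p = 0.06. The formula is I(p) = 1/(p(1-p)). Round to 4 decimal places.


For Bernoulli(p), Fisher information is I(p) = 1/(p*(1-p)).
p = 0.06, 1-p = 0.94.
p*(1-p) = 0.0564.
I(p) = 1/0.0564 = 17.7305

17.7305


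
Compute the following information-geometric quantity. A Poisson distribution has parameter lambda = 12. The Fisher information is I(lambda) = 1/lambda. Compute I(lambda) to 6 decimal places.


Fisher information for Poisson: I(lambda) = 1/lambda.
lambda = 12.
I(lambda) = 1/12 = 0.083333

0.083333


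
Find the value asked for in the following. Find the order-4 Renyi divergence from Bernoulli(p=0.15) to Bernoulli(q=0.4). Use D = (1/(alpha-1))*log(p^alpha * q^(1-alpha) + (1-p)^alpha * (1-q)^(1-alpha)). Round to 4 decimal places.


Renyi divergence of order alpha between Bernoulli distributions:
D = (1/(alpha-1))*log(p^alpha * q^(1-alpha) + (1-p)^alpha * (1-q)^(1-alpha)).
alpha = 4, p = 0.15, q = 0.4.
p^alpha * q^(1-alpha) = 0.15^4 * 0.4^-3 = 0.00791.
(1-p)^alpha * (1-q)^(1-alpha) = 0.85^4 * 0.6^-3 = 2.416696.
sum = 0.00791 + 2.416696 = 2.424606.
D = (1/3)*log(2.424606) = 0.2952

0.2952


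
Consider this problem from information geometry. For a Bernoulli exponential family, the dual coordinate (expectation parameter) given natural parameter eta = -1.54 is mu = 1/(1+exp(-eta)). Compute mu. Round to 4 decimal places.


Dual coordinate (expectation parameter) for Bernoulli:
mu = 1/(1+exp(-eta)).
eta = -1.54.
exp(-eta) = exp(1.54) = 4.66459.
mu = 1/(1+4.66459) = 0.1765

0.1765


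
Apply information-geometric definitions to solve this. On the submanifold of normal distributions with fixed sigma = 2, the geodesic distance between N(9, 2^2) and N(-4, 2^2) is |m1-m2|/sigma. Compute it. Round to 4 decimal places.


On the fixed-variance normal subfamily, geodesic distance = |m1-m2|/sigma.
|9 - -4| = 13.
sigma = 2.
d = 13/2 = 6.5000

6.5000


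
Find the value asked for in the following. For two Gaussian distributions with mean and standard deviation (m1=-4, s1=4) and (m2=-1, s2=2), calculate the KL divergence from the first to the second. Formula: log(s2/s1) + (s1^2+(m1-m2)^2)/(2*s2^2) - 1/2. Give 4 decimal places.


KL divergence between normal distributions:
KL = log(s2/s1) + (s1^2 + (m1-m2)^2)/(2*s2^2) - 1/2.
log(2/4) = -0.693147.
(4^2 + (-4--1)^2)/(2*2^2) = (16 + 9)/8 = 3.125.
KL = -0.693147 + 3.125 - 0.5 = 1.9319

1.9319


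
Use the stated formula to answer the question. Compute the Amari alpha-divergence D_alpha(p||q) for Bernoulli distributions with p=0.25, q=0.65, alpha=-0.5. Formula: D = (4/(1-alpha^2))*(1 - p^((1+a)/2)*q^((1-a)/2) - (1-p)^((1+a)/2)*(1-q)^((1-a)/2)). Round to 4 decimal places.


Amari alpha-divergence:
D = (4/(1-alpha^2))*(1 - p^((1+a)/2)*q^((1-a)/2) - (1-p)^((1+a)/2)*(1-q)^((1-a)/2)).
alpha = -0.5, p = 0.25, q = 0.65.
e1 = (1+alpha)/2 = 0.25, e2 = (1-alpha)/2 = 0.75.
t1 = p^e1 * q^e2 = 0.25^0.25 * 0.65^0.75 = 0.511882.
t2 = (1-p)^e1 * (1-q)^e2 = 0.75^0.25 * 0.35^0.75 = 0.423464.
4/(1-alpha^2) = 5.333333.
D = 5.333333*(1 - 0.511882 - 0.423464) = 0.3448

0.3448


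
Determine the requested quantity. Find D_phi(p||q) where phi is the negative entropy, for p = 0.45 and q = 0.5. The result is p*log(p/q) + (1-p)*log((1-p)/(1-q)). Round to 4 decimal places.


Bregman divergence with negative entropy generator:
D = p*log(p/q) + (1-p)*log((1-p)/(1-q)).
p = 0.45, q = 0.5.
p*log(p/q) = 0.45*log(0.45/0.5) = -0.047412.
(1-p)*log((1-p)/(1-q)) = 0.55*log(0.55/0.5) = 0.052421.
D = -0.047412 + 0.052421 = 0.0050

0.0050


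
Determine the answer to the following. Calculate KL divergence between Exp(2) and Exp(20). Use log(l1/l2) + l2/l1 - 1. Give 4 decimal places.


KL divergence for exponential family:
KL = log(l1/l2) + l2/l1 - 1.
log(2/20) = -2.302585.
20/2 = 10.0.
KL = -2.302585 + 10.0 - 1 = 6.6974

6.6974


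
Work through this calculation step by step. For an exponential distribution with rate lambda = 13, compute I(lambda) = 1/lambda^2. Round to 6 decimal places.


Fisher information for exponential: I(lambda) = 1/lambda^2.
lambda = 13, lambda^2 = 169.
I = 1/169 = 0.005917

0.005917


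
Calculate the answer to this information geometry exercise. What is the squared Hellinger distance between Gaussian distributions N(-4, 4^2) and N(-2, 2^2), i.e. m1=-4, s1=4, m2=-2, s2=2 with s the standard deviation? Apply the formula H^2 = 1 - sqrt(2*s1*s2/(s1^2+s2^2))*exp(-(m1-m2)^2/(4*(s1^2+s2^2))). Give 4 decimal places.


Squared Hellinger distance for Gaussians:
H^2 = 1 - sqrt(2*s1*s2/(s1^2+s2^2)) * exp(-(m1-m2)^2/(4*(s1^2+s2^2))).
s1^2 = 16, s2^2 = 4, s1^2+s2^2 = 20.
sqrt(2*4*2/(20)) = 0.894427.
(m1-m2)^2 = (-2)^2 = 4.
exp(-4/(4*20)) = exp(-0.05) = 0.951229.
H^2 = 1 - 0.894427*0.951229 = 0.1492

0.1492


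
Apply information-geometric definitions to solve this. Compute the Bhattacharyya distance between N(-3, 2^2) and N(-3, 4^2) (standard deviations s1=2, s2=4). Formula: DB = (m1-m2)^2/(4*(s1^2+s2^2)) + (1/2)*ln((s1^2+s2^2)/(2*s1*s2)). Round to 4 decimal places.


Bhattacharyya distance between two Gaussians:
DB = (m1-m2)^2/(4*(s1^2+s2^2)) + (1/2)*ln((s1^2+s2^2)/(2*s1*s2)).
(m1-m2)^2 = (0)^2 = 0.
s1^2+s2^2 = 4 + 16 = 20.
term1 = 0/80 = 0.0.
term2 = 0.5*ln(20/16.0) = 0.111572.
DB = 0.0 + 0.111572 = 0.1116

0.1116
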